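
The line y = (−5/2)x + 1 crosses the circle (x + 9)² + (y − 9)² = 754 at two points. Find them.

(−14, 36) and (6, −14)

Express y = (2 − 5x)/2 and substitute into the circle:
29x² + 232x − 2436 = 0  ⟹  x² + 8x − 84 = 0
x = 6 or x = −14, giving (6, −14) and (−14, 36).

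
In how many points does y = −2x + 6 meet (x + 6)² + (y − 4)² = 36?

Substituting the line into the circle gives 5x² + 4x + 4 = 0.
Δ = 16 − 80 = −64.
No real roots: the line does not meet the circle.

0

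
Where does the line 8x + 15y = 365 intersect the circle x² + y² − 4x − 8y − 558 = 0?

Express y = (365 − 8x)/15 and substitute into the circle:
289x² − 5780x − 36125 = 0  ⟹  x² − 20x − 125 = 0
x = 25 or x = −5, giving (25, 11) and (−5, 27).

(−5, 27) and (25, 11)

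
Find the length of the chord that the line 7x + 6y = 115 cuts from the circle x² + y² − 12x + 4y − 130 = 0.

2√85

Centre (6, −2), r² = 170. Perpendicular distance d from centre to line = |−85| / √85 = 85/√85.
Chord = 2√(r² − d²) = 2·√(85) = 2√85.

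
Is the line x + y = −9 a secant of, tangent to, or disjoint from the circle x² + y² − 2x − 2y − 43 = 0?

Centre (1, 1), r² = 45. Distance² from centre to line = (11)²/2 = 121/2.
Since d² > r², the line lies outside the circle.

disjoint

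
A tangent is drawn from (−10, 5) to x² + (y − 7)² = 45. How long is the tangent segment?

√59

The centre is (0, 7) and r = 3√5. The square of the distance from P to the centre is 100 + 4 = 104.
By the tangent–radius right angle, tangent length = √(|PO|² − r²) = √59.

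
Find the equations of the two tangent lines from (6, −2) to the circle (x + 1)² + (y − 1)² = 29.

2x − 5y = 22 and 5x + 2y = 26

A line y − (−2) = m(x − (6)) is tangent when its distance from (−1, 1) is √29:
[m·(−7) − (3)]² = 29(m² + 1)
10m² + 21m − 10 = 0, so m = 2/5 or m = −5/2.
Through (6, −2) these give 2x − 5y = 22 and 5x + 2y = 26.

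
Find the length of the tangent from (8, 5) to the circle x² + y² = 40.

The centre is (0, 0) and r = 2√10. The square of the distance from P to the centre is 64 + 25 = 89.
By the tangent–radius right angle, tangent length = √(|PO|² − r²) = √49 = 7.

7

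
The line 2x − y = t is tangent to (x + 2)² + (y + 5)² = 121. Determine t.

t = 1 ± 11√5

The line touches the circle iff its distance from (−2, −5) is 11:
|2·(−2) − 1·(−5) − t| / √5 = 11
|t − (1)| = 11√5.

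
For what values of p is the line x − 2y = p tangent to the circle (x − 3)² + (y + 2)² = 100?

p = 7 ± 10√5

Tangency holds when the distance from the centre (3, −2) to the line equals the radius 10:
|1·3 − 2·(−2) − p| / √5 = 10
|p − (7)| = 10√5.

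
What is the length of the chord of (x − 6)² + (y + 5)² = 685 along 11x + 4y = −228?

From the line, y = (−228 − 11x)/4. Substituting:
137x² + 4384x + 32880 = 0  ⟹  x² + 32x + 240 = 0
x = −12 or x = −20, giving (−12, −24) and (−20, −2).
|(−12, −24) − (−20, −2)| = √((8)² + (−22)²) = 2√137.

2√137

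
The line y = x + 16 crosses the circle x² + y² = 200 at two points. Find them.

(−14, 2) and (−2, 14)

From the line, y = x + 16. Substituting:
2x² + 32x + 56 = 0  ⟹  x² + 16x + 28 = 0
x = −2 or x = −14, giving (−2, 14) and (−14, 2).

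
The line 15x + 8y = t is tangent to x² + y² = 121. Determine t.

t = −187 or t = 187

Tangency holds when the distance from the centre (0, 0) to the line equals the radius 11:
|15·0 + 8·0 − t| / √289 = 11
|t| = 11·17, so t = 187 or t = −187.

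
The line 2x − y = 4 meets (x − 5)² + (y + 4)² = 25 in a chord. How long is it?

Substitute y = 2x − 4:
5x² − 10x = 0  ⟹  x² − 2x = 0
x = 2 or x = 0, giving (2, 0) and (0, −4).
Chord length = distance between (2, 0) and (0, −4) = √20 = 2√5.

2√5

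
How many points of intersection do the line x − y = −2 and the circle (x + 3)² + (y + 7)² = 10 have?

0

Substituting the line into the circle gives 2x² + 24x + 80 = 0.
Δ = 576 − 640 = −64.
No real roots: the line does not meet the circle.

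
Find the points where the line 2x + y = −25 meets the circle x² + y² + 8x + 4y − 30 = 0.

From the line, y = −2x − 25. Substituting:
5x² + 100x + 495 = 0  ⟹  x² + 20x + 99 = 0
x = −9 or x = −11, giving (−9, −7) and (−11, −3).

(−11, −3) and (−9, −7)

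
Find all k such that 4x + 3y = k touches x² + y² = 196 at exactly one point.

k = −70 or k = 70

Tangency holds when the distance from the centre (0, 0) to the line equals the radius 14:
|4·0 + 3·0 − k| / √25 = 14
|k| = 14·5, so k = 70 or k = −70.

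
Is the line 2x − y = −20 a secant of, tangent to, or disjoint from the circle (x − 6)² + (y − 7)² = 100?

disjoint

Substituting the line into the circle gives 5x² + 40x + 105 = 0.
Discriminant = (40)² − 4·5·(105) = −500 < 0.
No real roots: the line does not meet the circle.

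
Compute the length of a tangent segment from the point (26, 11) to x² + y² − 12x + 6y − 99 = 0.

2√113

Centre (6, −3), r² = 144. |PO|² = (20)² + (14)² = 596.
Power of the point: PT² = |PO|² − r² = 452, so PT = 2√113.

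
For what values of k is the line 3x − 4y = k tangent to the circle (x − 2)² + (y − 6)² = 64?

k = −58 or k = 22

For a tangent, require d(centre, line) = r = 8.
|3·2 − 4·6 − k| / √25 = 8
|k − (−18)| = 8·5, so k = 22 or k = −58.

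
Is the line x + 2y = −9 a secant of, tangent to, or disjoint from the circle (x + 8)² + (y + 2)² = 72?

secant

Substituting the line into the circle gives 5x² + 74x − 7 = 0.
Δ = 5476 − (−140) = 5616.
Two real roots: the line is a secant.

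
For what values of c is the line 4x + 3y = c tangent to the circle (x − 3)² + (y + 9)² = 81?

For a tangent, require d(centre, line) = r = 9.
|4·3 + 3·(−9) − c| / √25 = 9
|c − (−15)| = 9·5, so c = 30 or c = −60.

c = −60 or c = 30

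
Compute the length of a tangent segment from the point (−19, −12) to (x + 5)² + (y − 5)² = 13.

The centre is (−5, 5) and r = √13. The square of the distance from P to the centre is 196 + 289 = 485.
By the tangent–radius right angle, tangent length = √(|PO|² − r²) = √472 = 2√118.

2√118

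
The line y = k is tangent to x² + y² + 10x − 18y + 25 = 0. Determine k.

k = 0 or k = 18

For a tangent, require d(centre, line) = r = 9.
|0·(−5) + 1·9 − k| / √1 = 9
|k − (9)| = 9, so k = 18 or k = 0.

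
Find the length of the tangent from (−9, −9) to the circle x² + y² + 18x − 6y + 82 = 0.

2√34

With centre O = (−9, 3), |OP|² = 144 and r² = 8.
By the tangent–radius right angle, tangent length = √(|PO|² − r²) = √136 = 2√34.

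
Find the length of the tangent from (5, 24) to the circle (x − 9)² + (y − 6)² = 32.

2√77

The centre is (9, 6) and r = 4√2. The square of the distance from P to the centre is 16 + 324 = 340.
The tangent meets the radius at right angles, so tangent² = |PO|² − r² = 340 − 32 = 308.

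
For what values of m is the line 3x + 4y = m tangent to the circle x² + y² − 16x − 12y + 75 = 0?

The line touches the circle iff its distance from (8, 6) is 5:
|3·8 + 4·6 − m| / √25 = 5
|m − (48)| = 5·5, so m = 73 or m = 23.

m = 23 or m = 73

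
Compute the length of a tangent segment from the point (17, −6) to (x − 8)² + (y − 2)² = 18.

√127

With centre O = (8, 2), |OP|² = 145 and r² = 18.
The tangent meets the radius at right angles, so tangent² = |PO|² − r² = 145 − 18 = 127.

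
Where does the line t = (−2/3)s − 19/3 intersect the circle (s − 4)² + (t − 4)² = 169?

From the line, t = (−19 − 2s)/3. Substituting:
13s² + 52s − 416 = 0  ⟹  s² + 4s − 32 = 0
s = 4 or s = −8, giving (4, −9) and (−8, −1).

(−8, −1) and (4, −9)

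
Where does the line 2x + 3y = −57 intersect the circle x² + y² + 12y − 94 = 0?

(−9, −13) and (−3, −17)

Express y = (−57 − 2x)/3 and substitute into the circle:
13x² + 156x + 351 = 0  ⟹  x² + 12x + 27 = 0
x = −3 or x = −9, giving (−3, −17) and (−9, −13).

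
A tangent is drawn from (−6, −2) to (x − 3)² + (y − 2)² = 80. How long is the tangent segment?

√17

The centre is (3, 2) and r = 4√5. The square of the distance from P to the centre is 81 + 16 = 97.
The tangent meets the radius at right angles, so tangent² = |PO|² − r² = 97 − 80 = 17.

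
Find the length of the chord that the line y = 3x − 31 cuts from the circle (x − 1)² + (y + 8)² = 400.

From the line, y = 3x − 31. Substituting:
10x² − 140x + 130 = 0  ⟹  x² − 14x + 13 = 0
x = 13 or x = 1, giving (13, 8) and (1, −28).
Chord length = distance between (13, 8) and (1, −28) = √1440 = 12√10.

12√10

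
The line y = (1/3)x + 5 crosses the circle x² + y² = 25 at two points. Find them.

(−3, 4) and (0, 5)

Substitute y = (15 + x)/3:
10x² + 30x = 0  ⟹  x² + 3x = 0
x = 0 or x = −3, giving (0, 5) and (−3, 4).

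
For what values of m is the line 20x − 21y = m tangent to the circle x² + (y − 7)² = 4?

The line touches the circle iff its distance from (0, 7) is 2:
|20·0 − 21·7 − m| / √841 = 2
|m − (−147)| = 2·29, so m = −89 or m = −205.

m = −205 or m = −89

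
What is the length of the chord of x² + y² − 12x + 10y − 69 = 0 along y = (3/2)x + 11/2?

2√13

From the line, y = (11 + 3x)/2. Substituting:
13x² + 78x + 65 = 0  ⟹  x² + 6x + 5 = 0
x = −1 or x = −5, giving (−1, 4) and (−5, −2).
Chord length = distance between (−1, 4) and (−5, −2) = √52 = 2√13.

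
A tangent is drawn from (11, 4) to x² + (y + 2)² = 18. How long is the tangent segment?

With centre O = (0, −2), |OP|² = 157 and r² = 18.
By the tangent–radius right angle, tangent length = √(|PO|² − r²) = √139.

√139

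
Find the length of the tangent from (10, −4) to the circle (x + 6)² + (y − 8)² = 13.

With centre O = (−6, 8), |OP|² = 400 and r² = 13.
Power of the point: PT² = |PO|² − r² = 387, so PT = 3√43.

3√43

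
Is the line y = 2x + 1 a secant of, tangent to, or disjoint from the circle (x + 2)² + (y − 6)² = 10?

Substituting the line into the circle gives 5x² − 16x + 19 = 0.
Δ = 256 − 380 = −124.
No real roots: the line does not meet the circle.

disjoint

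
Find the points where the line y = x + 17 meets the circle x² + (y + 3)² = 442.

(−21, −4) and (1, 18)

From the line, y = x + 17. Substituting:
2x² + 40x − 42 = 0  ⟹  x² + 20x − 21 = 0
x = 1 or x = −21, giving (1, 18) and (−21, −4).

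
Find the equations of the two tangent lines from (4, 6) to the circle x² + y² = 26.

A line y − (6) = m(x − (4)) is tangent when its distance from (0, 0) is √26:
[m·(−4) − (−6)]² = 26(m² + 1)
5m² + 24m − 5 = 0, so m = −5 or m = 1/5.
Through (4, 6) these give 5x + y = 26 and x − 5y = −26.

5x + y = 26 and x − 5y = −26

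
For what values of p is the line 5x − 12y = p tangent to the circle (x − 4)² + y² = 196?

The line touches the circle iff its distance from (4, 0) is 14:
|5·4 − 12·0 − p| / √169 = 14
|p − (20)| = 14·13, so p = 202 or p = −162.

p = −162 or p = 202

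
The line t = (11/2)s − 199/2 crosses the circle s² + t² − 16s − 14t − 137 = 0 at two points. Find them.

Express t = (−199 + 11s)/2 and substitute into the circle:
125s² − 4750s + 44625 = 0  ⟹  s² − 38s + 357 = 0
s = 21 or s = 17, giving (21, 16) and (17, −6).

(17, −6) and (21, 16)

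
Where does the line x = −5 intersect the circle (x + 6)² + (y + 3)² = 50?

The line gives x = −5. Substituting into the circle:
y² + 6y − 40 = 0
y = 4 or y = −10, giving (−5, 4) and (−5, −10).

(−5, −10) and (−5, 4)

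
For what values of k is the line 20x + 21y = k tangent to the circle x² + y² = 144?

For a tangent, require d(centre, line) = r = 12.
|20·0 + 21·0 − k| / √841 = 12
|k| = 12·29, so k = 348 or k = −348.

k = −348 or k = 348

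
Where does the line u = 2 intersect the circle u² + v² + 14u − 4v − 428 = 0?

The line gives u = 2. Substituting into the circle:
v² − 4v − 396 = 0
v = 22 or v = −18, giving (2, 22) and (2, −18).

(2, −18) and (2, 22)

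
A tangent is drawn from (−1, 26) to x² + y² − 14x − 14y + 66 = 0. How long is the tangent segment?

Centre (7, 7), r² = 32. |PO|² = (−8)² + (19)² = 425.
Power of the point: PT² = |PO|² − r² = 393, so PT = √393.

√393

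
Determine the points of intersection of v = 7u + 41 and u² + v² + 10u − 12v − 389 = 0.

Express v = 7u + 41 and substitute into the circle:
50u² + 500u + 800 = 0  ⟹  u² + 10u + 16 = 0
u = −2 or u = −8, giving (−2, 27) and (−8, −15).

(−8, −15) and (−2, 27)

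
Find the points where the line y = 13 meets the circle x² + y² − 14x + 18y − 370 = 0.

Substitute y = 13:
x² − 14x + 33 = 0
x = 11 or x = 3, giving (11, 13) and (3, 13).

(3, 13) and (11, 13)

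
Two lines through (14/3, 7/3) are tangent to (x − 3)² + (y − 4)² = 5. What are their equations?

2x − y = 7 and x − 2y = 0

Let a tangent through (14/3, 7/3) have slope m. Its distance from (3, 4) must equal √5:
[m·(−5/3) − (5/3)]² = 5(m² + 1)
2m² − 5m + 2 = 0, so m = 2 or m = 1/2.
Through (14/3, 7/3) these give 2x − y = 7 and x − 2y = 0.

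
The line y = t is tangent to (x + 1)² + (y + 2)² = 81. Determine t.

t = −11 or t = 7

The line touches the circle iff its distance from (−1, −2) is 9:
|0·(−1) + 1·(−2) − t| / √1 = 9
|t − (−2)| = 9, so t = 7 or t = −11.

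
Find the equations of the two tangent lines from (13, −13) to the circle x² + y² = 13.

3x + 2y = 13 and 2x + 3y = −13

A line y − (−13) = m(x − (13)) is tangent when its distance from (0, 0) is √13:
(−13m − (13))² = 13(m² + 1)
6m² + 13m + 6 = 0, so m = −3/2 or m = −2/3.
With m = −3/2: 3x + 2y = 13. With m = −2/3: 2x + 3y = −13.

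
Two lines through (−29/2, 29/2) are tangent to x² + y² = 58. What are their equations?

7x + 3y = −58 and 3x + 7y = 58

Let a tangent through (−29/2, 29/2) have slope m. Its distance from (0, 0) must equal √58:
(29/2m − (−29/2))² = 58(m² + 1)
21m² + 58m + 21 = 0, so m = −7/3 or m = −3/7.
With m = −7/3: 7x + 3y = −58. With m = −3/7: 3x + 7y = 58.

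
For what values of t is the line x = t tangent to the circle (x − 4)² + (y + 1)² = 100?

t = −6 or t = 14

The line touches the circle iff its distance from (4, −1) is 10:
|1·4 + 0·(−1) − t| / √1 = 10
|t − (4)| = 10, so t = 14 or t = −6.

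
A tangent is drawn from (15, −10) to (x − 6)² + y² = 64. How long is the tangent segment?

3√13

Centre (6, 0), r² = 64. |PO|² = (9)² + (−10)² = 181.
By the tangent–radius right angle, tangent length = √(|PO|² − r²) = √117 = 3√13.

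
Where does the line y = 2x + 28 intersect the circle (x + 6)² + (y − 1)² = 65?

(−14, 0) and (−10, 8)

Express y = 2x + 28 and substitute into the circle:
5x² + 120x + 700 = 0  ⟹  x² + 24x + 140 = 0
x = −10 or x = −14, giving (−10, 8) and (−14, 0).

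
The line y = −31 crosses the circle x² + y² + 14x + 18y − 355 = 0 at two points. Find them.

(−8, −31) and (−6, −31)

From the line, y = −31. Substituting:
x² + 14x + 48 = 0
x = −6 or x = −8, giving (−6, −31) and (−8, −31).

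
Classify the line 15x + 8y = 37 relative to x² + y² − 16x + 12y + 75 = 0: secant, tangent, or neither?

secant

Substituting the line into the circle gives 289x² − 3574x + 9721 = 0.
Discriminant = (−3574)² − 4·289·(9721) = 1536000 > 0.
Two real roots: the line is a secant.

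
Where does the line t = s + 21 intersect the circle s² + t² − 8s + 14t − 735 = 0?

Express t = s + 21 and substitute into the circle:
2s² + 48s = 0  ⟹  s² + 24s = 0
s = 0 or s = −24, giving (0, 21) and (−24, −3).

(−24, −3) and (0, 21)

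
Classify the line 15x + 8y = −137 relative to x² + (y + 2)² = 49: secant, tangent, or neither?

neither

Substituting the line into the circle gives 289x² + 3630x + 11505 = 0.
Δ = 13176900 − 13299780 = −122880.
No real roots: the line does not meet the circle.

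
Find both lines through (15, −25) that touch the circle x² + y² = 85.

9x + 2y = 85 and 6x + 7y = −85

A line y − (−25) = m(x − (15)) is tangent when its distance from (0, 0) is √85:
(−15m − (25))² = 85(m² + 1)
14m² + 75m + 54 = 0, so m = −9/2 or m = −6/7.
Through (15, −25) these give 9x + 2y = 85 and 6x + 7y = −85.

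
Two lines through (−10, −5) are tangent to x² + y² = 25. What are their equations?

A line y − (−5) = m(x − (−10)) is tangent when its distance from (0, 0) is 5:
[m·(10) − (5)]² = 25(m² + 1)
3m² − 4m = 0, so m = 0 or m = 4/3.
Through (−10, −5) these give y = −5 and 4x − 3y = −25.

y = −5 and 4x − 3y = −25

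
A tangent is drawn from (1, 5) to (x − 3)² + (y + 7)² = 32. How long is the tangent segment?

With centre O = (3, −7), |OP|² = 148 and r² = 32.
By the tangent–radius right angle, tangent length = √(|PO|² − r²) = √116 = 2√29.

2√29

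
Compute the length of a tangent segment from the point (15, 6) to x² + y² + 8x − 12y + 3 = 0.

2√78

Centre (−4, 6), r² = 49. |PO|² = (19)² + (0)² = 361.
By the tangent–radius right angle, tangent length = √(|PO|² − r²) = √312 = 2√78.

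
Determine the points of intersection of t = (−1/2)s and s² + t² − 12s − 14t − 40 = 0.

(−4, 2) and (8, −4)

From the line, t = (−s)/2. Substituting:
5s² − 20s − 160 = 0  ⟹  s² − 4s − 32 = 0
s = 8 or s = −4, giving (8, −4) and (−4, 2).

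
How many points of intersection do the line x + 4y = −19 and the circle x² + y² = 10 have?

0

Centre (0, 0), r² = 10. Distance² from centre to line = (19)²/17 = 361/17.
Since d² > r², the line lies outside the circle.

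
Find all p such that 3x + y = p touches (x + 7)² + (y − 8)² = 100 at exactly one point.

p = −13 ± 10√10

For a tangent, require d(centre, line) = r = 10.
|3·(−7) + 1·8 − p| / √10 = 10
|p − (−13)| = 10√10.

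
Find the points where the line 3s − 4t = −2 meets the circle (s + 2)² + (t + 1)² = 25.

(−6, −4) and (2, 2)

From the line, t = (2 + 3s)/4. Substituting:
25s² + 100s − 300 = 0  ⟹  s² + 4s − 12 = 0
s = 2 or s = −6, giving (2, 2) and (−6, −4).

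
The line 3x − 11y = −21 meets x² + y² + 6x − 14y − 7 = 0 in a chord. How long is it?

√130

From the line, y = (21 + 3x)/11. Substituting:
130x² + 390x − 3640 = 0  ⟹  x² + 3x − 28 = 0
x = 4 or x = −7, giving (4, 3) and (−7, 0).
|(4, 3) − (−7, 0)| = √((11)² + (3)²) = √130.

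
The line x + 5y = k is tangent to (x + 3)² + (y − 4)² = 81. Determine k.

For a tangent, require d(centre, line) = r = 9.
|1·(−3) + 5·4 − k| / √26 = 9
|k − (17)| = 9√26.

k = 17 ± 9√26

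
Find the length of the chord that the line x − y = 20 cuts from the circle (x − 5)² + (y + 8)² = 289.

23√2

From the line, y = x − 20. Substituting:
2x² − 34x − 120 = 0  ⟹  x² − 17x − 60 = 0
x = 20 or x = −3, giving (20, 0) and (−3, −23).
|(20, 0) − (−3, −23)| = √((23)² + (23)²) = 23√2.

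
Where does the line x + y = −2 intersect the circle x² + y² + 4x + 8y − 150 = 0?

(−9, 7) and (9, −11)

Express y = −x − 2 and substitute into the circle:
2x² − 162 = 0  ⟹  x² − 81 = 0
x = 9 or x = −9, giving (9, −11) and (−9, 7).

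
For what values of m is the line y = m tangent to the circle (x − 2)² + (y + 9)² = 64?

For a tangent, require d(centre, line) = r = 8.
|0·2 + 1·(−9) − m| / √1 = 8
|m − (−9)| = 8, so m = −1 or m = −17.

m = −17 or m = −1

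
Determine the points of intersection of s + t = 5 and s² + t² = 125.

Express t = −s + 5 and substitute into the circle:
2s² − 10s − 100 = 0  ⟹  s² − 5s − 50 = 0
s = 10 or s = −5, giving (10, −5) and (−5, 10).

(−5, 10) and (10, −5)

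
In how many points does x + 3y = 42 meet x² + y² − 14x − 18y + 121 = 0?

2

Substituting the line into the circle gives 10x² − 156x + 585 = 0.
Δ = 24336 − 23400 = 936.
Two real roots: the line is a secant.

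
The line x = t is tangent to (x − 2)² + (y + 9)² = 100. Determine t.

Tangency holds when the distance from the centre (2, −9) to the line equals the radius 10:
|1·2 + 0·(−9) − t| / √1 = 10
|t − (2)| = 10, so t = 12 or t = −8.

t = −8 or t = 12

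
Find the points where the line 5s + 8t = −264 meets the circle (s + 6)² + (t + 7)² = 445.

(−24, −18) and (−8, −28)

Substitute t = (−264 − 5s)/8:
89s² + 2848s + 17088 = 0  ⟹  s² + 32s + 192 = 0
s = −8 or s = −24, giving (−8, −28) and (−24, −18).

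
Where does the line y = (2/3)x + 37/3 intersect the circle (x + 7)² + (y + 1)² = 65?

(−14, 3) and (−8, 7)

Express y = (37 + 2x)/3 and substitute into the circle:
13x² + 286x + 1456 = 0  ⟹  x² + 22x + 112 = 0
x = −8 or x = −14, giving (−8, 7) and (−14, 3).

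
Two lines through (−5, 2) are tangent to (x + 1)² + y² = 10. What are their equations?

x − 3y = −11 and 3x + y = −13

Let a tangent through (−5, 2) have slope m. Its distance from (−1, 0) must equal √10:
[m·(4) − (−2)]² = 10(m² + 1)
3m² + 8m − 3 = 0, so m = 1/3 or m = −3.
Through (−5, 2) these give x − 3y = −11 and 3x + y = −13.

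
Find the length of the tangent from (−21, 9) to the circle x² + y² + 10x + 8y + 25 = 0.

√409

With centre O = (−5, −4), |OP|² = 425 and r² = 16.
Power of the point: PT² = |PO|² − r² = 409, so PT = √409.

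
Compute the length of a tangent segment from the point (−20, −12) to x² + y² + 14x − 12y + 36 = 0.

Centre (−7, 6), r² = 49. |PO|² = (−13)² + (−18)² = 493.
The tangent meets the radius at right angles, so tangent² = |PO|² − r² = 493 − 49 = 444.

2√111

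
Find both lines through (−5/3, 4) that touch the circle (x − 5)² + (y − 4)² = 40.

3x + y = −1 and 3x − y = −9

Write the tangent as mx − y + (4 − m·(−5/3)) = 0 and set its distance from the centre to 2√10:
[m·(20/3) − (0)]² = 40(m² + 1)
m² − 9 = 0, so m = −3 or m = 3.
Through (−5/3, 4) these give 3x + y = −1 and 3x − y = −9.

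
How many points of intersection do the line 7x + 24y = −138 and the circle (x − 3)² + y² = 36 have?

d² = (7·3 + 24·0 − (−138))²/625 = 25281/625; r² = 36.
Since d² > r², the line lies outside the circle.

0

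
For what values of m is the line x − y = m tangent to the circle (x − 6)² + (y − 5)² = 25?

The line touches the circle iff its distance from (6, 5) is 5:
|1·6 − 1·5 − m| / √2 = 5
|m − (1)| = 5√2.

m = 1 ± 5√2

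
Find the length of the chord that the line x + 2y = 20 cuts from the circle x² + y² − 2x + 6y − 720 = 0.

Substitute y = (20 − x)/2:
5x² − 60x − 2240 = 0  ⟹  x² − 12x − 448 = 0
x = 28 or x = −16, giving (28, −4) and (−16, 18).
Chord length = distance between (28, −4) and (−16, 18) = √2420 = 22√5.

22√5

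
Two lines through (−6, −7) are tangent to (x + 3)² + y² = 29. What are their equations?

A line y − (−7) = m(x − (−6)) is tangent when its distance from (−3, 0) is √29:
(3m − (7))² = 29(m² + 1)
10m² + 21m − 10 = 0, so m = 2/5 or m = −5/2.
With m = 2/5: 2x − 5y = 23. With m = −5/2: 5x + 2y = −44.

2x − 5y = 23 and 5x + 2y = −44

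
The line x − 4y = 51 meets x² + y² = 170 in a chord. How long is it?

2√17

Express y = (−51 + x)/4 and substitute into the circle:
17x² − 102x − 119 = 0  ⟹  x² − 6x − 7 = 0
x = 7 or x = −1, giving (7, −11) and (−1, −13).
Chord length = distance between (7, −11) and (−1, −13) = √68 = 2√17.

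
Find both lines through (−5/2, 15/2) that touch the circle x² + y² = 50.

x − y = −10 and x + 7y = 50

Write the tangent as mx − y + (15/2 − m·(−5/2)) = 0 and set its distance from the centre to 5√2:
(5/2m − (−15/2))² = 50(m² + 1)
7m² − 6m − 1 = 0, so m = 1 or m = −1/7.
With m = 1: x − y = −10. With m = −1/7: x + 7y = 50.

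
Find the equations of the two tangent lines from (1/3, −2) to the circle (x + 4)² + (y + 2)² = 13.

3x − 2y = 5 and 3x + 2y = −3

Let a tangent through (1/3, −2) have slope m. Its distance from (−4, −2) must equal √13:
[m·(−13/3) − (0)]² = 13(m² + 1)
4m² − 9 = 0, so m = 3/2 or m = −3/2.
With m = 3/2: 3x − 2y = 5. With m = −3/2: 3x + 2y = −3.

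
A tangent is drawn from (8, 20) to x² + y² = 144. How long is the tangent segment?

8√5

With centre O = (0, 0), |OP|² = 464 and r² = 144.
By the tangent–radius right angle, tangent length = √(|PO|² − r²) = √320 = 8√5.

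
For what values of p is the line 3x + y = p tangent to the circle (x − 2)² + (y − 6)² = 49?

p = 12 ± 7√10

For a tangent, require d(centre, line) = r = 7.
|3·2 + 1·6 − p| / √10 = 7
|p − (12)| = 7√10.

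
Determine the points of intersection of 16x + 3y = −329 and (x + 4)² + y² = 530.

(−23, 13) and (−17, −19)

Express y = (−329 − 16x)/3 and substitute into the circle:
265x² + 10600x + 103615 = 0  ⟹  x² + 40x + 391 = 0
x = −17 or x = −23, giving (−17, −19) and (−23, 13).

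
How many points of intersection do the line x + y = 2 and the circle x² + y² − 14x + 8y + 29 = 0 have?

2

Substituting the line into the circle gives 2x² − 26x + 49 = 0.
Discriminant = (−26)² − 4·2·(49) = 284 > 0.
Two real roots: the line is a secant.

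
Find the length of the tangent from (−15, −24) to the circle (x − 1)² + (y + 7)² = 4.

√541

With centre O = (1, −7), |OP|² = 545 and r² = 4.
Power of the point: PT² = |PO|² − r² = 541, so PT = √541.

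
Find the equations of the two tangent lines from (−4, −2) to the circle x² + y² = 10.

x + 3y = −10 and 3x − y = −10

A line y − (−2) = m(x − (−4)) is tangent when its distance from (0, 0) is √10:
[m·(4) − (2)]² = 10(m² + 1)
3m² − 8m − 3 = 0, so m = −1/3 or m = 3.
With m = −1/3: x + 3y = −10. With m = 3: 3x − y = −10.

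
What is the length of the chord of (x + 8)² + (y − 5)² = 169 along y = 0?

24

The distance from (−8, 5) to the line is 5, and r² = 169.
Half the chord is √(r² − d²) = √(144), so the full chord is 24.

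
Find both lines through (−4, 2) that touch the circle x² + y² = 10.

x − 3y = −10 and 3x + y = −10

Let a tangent through (−4, 2) have slope m. Its distance from (0, 0) must equal √10:
(4m − (−2))² = 10(m² + 1)
3m² + 8m − 3 = 0, so m = 1/3 or m = −3.
Through (−4, 2) these give x − 3y = −10 and 3x + y = −10.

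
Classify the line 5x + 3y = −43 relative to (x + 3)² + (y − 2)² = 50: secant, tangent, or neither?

secant

Substituting the line into the circle gives 34x² + 544x + 2032 = 0.
Discriminant = (544)² − 4·34·(2032) = 19584 > 0.
Two real roots: the line is a secant.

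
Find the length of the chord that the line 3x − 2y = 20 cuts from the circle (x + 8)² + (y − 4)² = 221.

Centre (−8, 4), r² = 221. Perpendicular distance d from centre to line = |−52| / √13 = 52/√13.
Half the chord is √(r² − d²) = √(13), so the full chord is 2√13.

2√13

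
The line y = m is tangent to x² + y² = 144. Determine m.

m = −12 or m = 12

For a tangent, require d(centre, line) = r = 12.
|0·0 + 1·0 − m| / √1 = 12
|m| = 12, so m = 12 or m = −12.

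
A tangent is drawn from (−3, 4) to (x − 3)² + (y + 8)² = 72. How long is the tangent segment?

6√3

Centre (3, −8), r² = 72. |PO|² = (−6)² + (12)² = 180.
The tangent meets the radius at right angles, so tangent² = |PO|² − r² = 180 − 72 = 108.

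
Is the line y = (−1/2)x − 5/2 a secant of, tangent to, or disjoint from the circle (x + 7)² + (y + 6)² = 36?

Substituting the line into the circle gives 5x² + 42x + 101 = 0.
Discriminant = (42)² − 4·5·(101) = −256 < 0.
No real roots: the line does not meet the circle.

disjoint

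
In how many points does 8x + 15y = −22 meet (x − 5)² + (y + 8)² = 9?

0

d² = (8·5 + 15·(−8) − (−22))²/289 = 3364/289; r² = 9.
Since d² > r², the line lies outside the circle.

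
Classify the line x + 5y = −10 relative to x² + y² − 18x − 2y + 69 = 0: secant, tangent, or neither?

d² = (1·9 + 5·1 − (−10))²/26 = 288/13; r² = 13.
Since d² > r², the line lies outside the circle.

neither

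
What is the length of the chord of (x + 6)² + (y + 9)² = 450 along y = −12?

42

The distance from (−6, −9) to the line is 3, and r² = 450.
Chord = 2√(r² − d²) = 2·√(441) = 42.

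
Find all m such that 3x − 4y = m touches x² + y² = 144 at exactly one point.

m = −60 or m = 60

For a tangent, require d(centre, line) = r = 12.
|3·0 − 4·0 − m| / √25 = 12
|m| = 12·5, so m = 60 or m = −60.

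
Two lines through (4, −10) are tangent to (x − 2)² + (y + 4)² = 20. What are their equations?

x + 2y = −16 and 2x − y = 18

Write the tangent as mx − y + (−10 − m·(4)) = 0 and set its distance from the centre to 2√5:
(−2m − (6))² = 20(m² + 1)
2m² − 3m − 2 = 0, so m = −1/2 or m = 2.
With m = −1/2: x + 2y = −16. With m = 2: 2x − y = 18.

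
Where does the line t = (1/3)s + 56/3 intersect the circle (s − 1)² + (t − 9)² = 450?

Express t = (56 + s)/3 and substitute into the circle:
10s² + 40s − 3200 = 0  ⟹  s² + 4s − 320 = 0
s = 16 or s = −20, giving (16, 24) and (−20, 12).

(−20, 12) and (16, 24)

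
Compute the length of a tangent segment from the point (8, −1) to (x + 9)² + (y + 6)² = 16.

The centre is (−9, −6) and r = 4. The square of the distance from P to the centre is 289 + 25 = 314.
The tangent meets the radius at right angles, so tangent² = |PO|² − r² = 314 − 16 = 298.

√298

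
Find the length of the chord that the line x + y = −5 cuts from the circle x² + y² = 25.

5√2

Substitute y = −x − 5:
2x² + 10x = 0  ⟹  x² + 5x = 0
x = 0 or x = −5, giving (0, −5) and (−5, 0).
|(0, −5) − (−5, 0)| = √((5)² + (−5)²) = 5√2.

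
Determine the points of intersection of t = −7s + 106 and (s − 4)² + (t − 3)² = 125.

Substitute t = −7s + 106:
50s² − 1450s + 10500 = 0  ⟹  s² − 29s + 210 = 0
s = 15 or s = 14, giving (15, 1) and (14, 8).

(14, 8) and (15, 1)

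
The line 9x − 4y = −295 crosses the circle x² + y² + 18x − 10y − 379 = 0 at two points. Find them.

Substitute y = (295 + 9x)/4:
97x² + 5238x + 69161 = 0  ⟹  x² + 54x + 713 = 0
x = −23 or x = −31, giving (−23, 22) and (−31, 4).

(−31, 4) and (−23, 22)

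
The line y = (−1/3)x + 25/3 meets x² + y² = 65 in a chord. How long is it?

Substitute y = (25 − x)/3:
10x² − 50x + 40 = 0  ⟹  x² − 5x + 4 = 0
x = 4 or x = 1, giving (4, 7) and (1, 8).
|(4, 7) − (1, 8)| = √((3)² + (−1)²) = √10.

√10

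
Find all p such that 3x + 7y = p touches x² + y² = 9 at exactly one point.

For a tangent, require d(centre, line) = r = 3.
|3·0 + 7·0 − p| / √58 = 3
|p| = 3√58.

p = ±3√58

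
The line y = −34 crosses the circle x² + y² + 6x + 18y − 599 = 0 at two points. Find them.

Substitute y = −34:
x² + 6x − 55 = 0
x = 5 or x = −11, giving (5, −34) and (−11, −34).

(−11, −34) and (5, −34)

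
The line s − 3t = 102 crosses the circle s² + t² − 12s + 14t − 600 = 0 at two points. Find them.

(3, −33) and (24, −26)

Substitute t = (−102 + s)/3:
10s² − 270s + 720 = 0  ⟹  s² − 27s + 72 = 0
s = 24 or s = 3, giving (24, −26) and (3, −33).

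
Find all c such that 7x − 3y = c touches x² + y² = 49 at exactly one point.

The line touches the circle iff its distance from (0, 0) is 7:
|7·0 − 3·0 − c| / √58 = 7
|c| = 7√58.

c = ±7√58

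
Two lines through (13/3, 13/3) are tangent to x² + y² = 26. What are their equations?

x + 5y = 26 and 5x + y = 26

A line y − (13/3) = m(x − (13/3)) is tangent when its distance from (0, 0) is √26:
(−13/3m − (−13/3))² = 26(m² + 1)
5m² + 26m + 5 = 0, so m = −1/5 or m = −5.
Through (13/3, 13/3) these give x + 5y = 26 and 5x + y = 26.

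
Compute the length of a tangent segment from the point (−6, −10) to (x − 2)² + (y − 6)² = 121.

With centre O = (2, 6), |OP|² = 320 and r² = 121.
Power of the point: PT² = |PO|² − r² = 199, so PT = √199.

√199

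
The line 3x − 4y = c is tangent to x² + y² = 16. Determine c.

The line touches the circle iff its distance from (0, 0) is 4:
|3·0 − 4·0 − c| / √25 = 4
|c| = 4·5, so c = 20 or c = −20.

c = −20 or c = 20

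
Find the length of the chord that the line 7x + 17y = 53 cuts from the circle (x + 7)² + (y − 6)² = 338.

26√2

Express y = (53 − 7x)/17 and substitute into the circle:
338x² + 4732x − 81120 = 0  ⟹  x² + 14x − 240 = 0
x = 10 or x = −24, giving (10, −1) and (−24, 13).
Chord length = distance between (10, −1) and (−24, 13) = √1352 = 26√2.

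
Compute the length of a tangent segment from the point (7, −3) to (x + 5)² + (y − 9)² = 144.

12

Centre (−5, 9), r² = 144. |PO|² = (12)² + (−12)² = 288.
By the tangent–radius right angle, tangent length = √(|PO|² − r²) = √144 = 12.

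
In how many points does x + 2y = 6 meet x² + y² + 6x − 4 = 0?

0

Centre (−3, 0), r² = 13. Distance² from centre to line = (−9)²/5 = 81/5.
Since d² > r², the line lies outside the circle.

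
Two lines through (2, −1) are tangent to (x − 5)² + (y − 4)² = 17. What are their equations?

A line y − (−1) = m(x − (2)) is tangent when its distance from (5, 4) is √17:
(3m − (5))² = 17(m² + 1)
4m² + 15m − 4 = 0, so m = 1/4 or m = −4.
With m = 1/4: x − 4y = 6. With m = −4: 4x + y = 7.

x − 4y = 6 and 4x + y = 7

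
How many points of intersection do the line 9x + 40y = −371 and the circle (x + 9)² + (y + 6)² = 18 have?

2

d² = (9·(−9) + 40·(−6) − (−371))²/1681 = 2500/1681; r² = 18.
Since d² < r², the line cuts the circle twice.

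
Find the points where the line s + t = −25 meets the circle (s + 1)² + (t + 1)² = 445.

Express t = −s − 25 and substitute into the circle:
2s² + 50s + 132 = 0  ⟹  s² + 25s + 66 = 0
s = −3 or s = −22, giving (−3, −22) and (−22, −3).

(−22, −3) and (−3, −22)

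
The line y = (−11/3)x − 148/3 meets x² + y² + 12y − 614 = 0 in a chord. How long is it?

4√130

Centre (0, −6), r² = 650. Perpendicular distance d from centre to line = |130| / √130 = 130/√130.
Chord = 2√(r² − d²) = 2·√(520) = 4√130.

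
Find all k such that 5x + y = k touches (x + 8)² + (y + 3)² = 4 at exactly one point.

For a tangent, require d(centre, line) = r = 2.
|5·(−8) + 1·(−3) − k| / √26 = 2
|k − (−43)| = 2√26.

k = −43 ± 2√26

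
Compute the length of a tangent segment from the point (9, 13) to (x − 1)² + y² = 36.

With centre O = (1, 0), |OP|² = 233 and r² = 36.
The tangent meets the radius at right angles, so tangent² = |PO|² − r² = 233 − 36 = 197.

√197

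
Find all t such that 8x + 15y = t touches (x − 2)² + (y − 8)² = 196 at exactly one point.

t = −102 or t = 374

Tangency holds when the distance from the centre (2, 8) to the line equals the radius 14:
|8·2 + 15·8 − t| / √289 = 14
|t − (136)| = 14·17, so t = 374 or t = −102.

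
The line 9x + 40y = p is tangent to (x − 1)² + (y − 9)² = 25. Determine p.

For a tangent, require d(centre, line) = r = 5.
|9·1 + 40·9 − p| / √1681 = 5
|p − (369)| = 5·41, so p = 574 or p = 164.

p = 164 or p = 574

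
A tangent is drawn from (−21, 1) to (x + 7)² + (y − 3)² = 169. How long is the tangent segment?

√31

Centre (−7, 3), r² = 169. |PO|² = (−14)² + (−2)² = 200.
By the tangent–radius right angle, tangent length = √(|PO|² − r²) = √31.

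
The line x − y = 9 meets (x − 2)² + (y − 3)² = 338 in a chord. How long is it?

Substitute y = x − 9:
2x² − 28x − 190 = 0  ⟹  x² − 14x − 95 = 0
x = 19 or x = −5, giving (19, 10) and (−5, −14).
Chord length = distance between (19, 10) and (−5, −14) = √1152 = 24√2.

24√2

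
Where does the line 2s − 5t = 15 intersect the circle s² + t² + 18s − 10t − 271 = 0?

(−20, −11) and (10, 1)

Express t = (−15 + 2s)/5 and substitute into the circle:
29s² + 290s − 5800 = 0  ⟹  s² + 10s − 200 = 0
s = 10 or s = −20, giving (10, 1) and (−20, −11).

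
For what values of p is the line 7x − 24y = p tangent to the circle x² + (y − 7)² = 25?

p = −293 or p = −43

The line touches the circle iff its distance from (0, 7) is 5:
|7·0 − 24·7 − p| / √625 = 5
|p − (−168)| = 5·25, so p = −43 or p = −293.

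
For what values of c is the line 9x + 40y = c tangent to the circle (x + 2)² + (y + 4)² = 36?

For a tangent, require d(centre, line) = r = 6.
|9·(−2) + 40·(−4) − c| / √1681 = 6
|c − (−178)| = 6·41, so c = 68 or c = −424.

c = −424 or c = 68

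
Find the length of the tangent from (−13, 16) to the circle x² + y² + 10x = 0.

√295

Centre (−5, 0), r² = 25. |PO|² = (−8)² + (16)² = 320.
Power of the point: PT² = |PO|² − r² = 295, so PT = √295.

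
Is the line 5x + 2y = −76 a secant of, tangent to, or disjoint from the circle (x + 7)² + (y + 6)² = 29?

tangent

Substituting the line into the circle gives 29x² + 696x + 4176 = 0.
Discriminant = (696)² − 4·29·(4176) = 0.
A repeated root: the line is tangent.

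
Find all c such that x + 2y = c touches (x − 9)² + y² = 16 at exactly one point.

c = 9 ± 4√5

The line touches the circle iff its distance from (9, 0) is 4:
|1·9 + 2·0 − c| / √5 = 4
|c − (9)| = 4√5.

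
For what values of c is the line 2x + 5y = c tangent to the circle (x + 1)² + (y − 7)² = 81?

The line touches the circle iff its distance from (−1, 7) is 9:
|2·(−1) + 5·7 − c| / √29 = 9
|c − (33)| = 9√29.

c = 33 ± 9√29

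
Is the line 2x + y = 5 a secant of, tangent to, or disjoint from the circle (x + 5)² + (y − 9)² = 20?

secant

Substituting the line into the circle gives 5x² + 26x + 21 = 0.
Δ = 676 − 420 = 256.
Two real roots: the line is a secant.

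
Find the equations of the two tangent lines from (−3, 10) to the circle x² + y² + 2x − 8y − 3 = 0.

2x − y = −16 and x + 2y = 17

A line y − (10) = m(x − (−3)) is tangent when its distance from (−1, 4) is 2√5:
[m·(2) − (−6)]² = 20(m² + 1)
2m² − 3m − 2 = 0, so m = 2 or m = −1/2.
Through (−3, 10) these give 2x − y = −16 and x + 2y = 17.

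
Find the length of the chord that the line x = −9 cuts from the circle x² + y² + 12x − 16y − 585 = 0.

52

Centre (−6, 8), r² = 685. Perpendicular distance d from centre to line = |3| / √1 = 3.
Half the chord is √(r² − d²) = √(676), so the full chord is 52.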